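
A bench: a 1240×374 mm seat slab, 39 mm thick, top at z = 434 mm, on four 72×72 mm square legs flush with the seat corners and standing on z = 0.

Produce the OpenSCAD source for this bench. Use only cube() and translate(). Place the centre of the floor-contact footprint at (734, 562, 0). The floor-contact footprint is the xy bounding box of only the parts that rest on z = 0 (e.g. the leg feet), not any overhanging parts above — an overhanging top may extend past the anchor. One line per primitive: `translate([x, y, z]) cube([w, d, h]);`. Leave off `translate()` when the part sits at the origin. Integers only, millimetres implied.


translate([114, 375, 395]) cube([1240, 374, 39]);
translate([114, 375, 0]) cube([72, 72, 395]);
translate([114, 677, 0]) cube([72, 72, 395]);
translate([1282, 375, 0]) cube([72, 72, 395]);
translate([1282, 677, 0]) cube([72, 72, 395]);


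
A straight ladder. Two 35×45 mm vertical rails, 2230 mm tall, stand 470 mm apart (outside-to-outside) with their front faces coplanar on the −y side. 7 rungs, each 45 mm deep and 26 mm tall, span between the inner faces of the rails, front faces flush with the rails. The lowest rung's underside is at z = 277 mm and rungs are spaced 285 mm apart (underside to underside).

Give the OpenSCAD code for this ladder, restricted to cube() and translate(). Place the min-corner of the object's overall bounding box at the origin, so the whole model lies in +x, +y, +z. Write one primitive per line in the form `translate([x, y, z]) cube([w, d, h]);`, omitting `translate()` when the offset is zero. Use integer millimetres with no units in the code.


cube([35, 45, 2230]);
translate([435, 0, 0]) cube([35, 45, 2230]);
translate([35, 0, 277]) cube([400, 45, 26]);
translate([35, 0, 562]) cube([400, 45, 26]);
translate([35, 0, 847]) cube([400, 45, 26]);
translate([35, 0, 1132]) cube([400, 45, 26]);
translate([35, 0, 1417]) cube([400, 45, 26]);
translate([35, 0, 1702]) cube([400, 45, 26]);
translate([35, 0, 1987]) cube([400, 45, 26]);


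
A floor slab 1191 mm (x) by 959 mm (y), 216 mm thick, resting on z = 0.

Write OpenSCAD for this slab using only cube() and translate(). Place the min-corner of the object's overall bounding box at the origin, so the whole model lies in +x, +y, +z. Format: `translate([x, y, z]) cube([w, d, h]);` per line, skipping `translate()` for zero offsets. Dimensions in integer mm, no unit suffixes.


cube([1191, 959, 216]);


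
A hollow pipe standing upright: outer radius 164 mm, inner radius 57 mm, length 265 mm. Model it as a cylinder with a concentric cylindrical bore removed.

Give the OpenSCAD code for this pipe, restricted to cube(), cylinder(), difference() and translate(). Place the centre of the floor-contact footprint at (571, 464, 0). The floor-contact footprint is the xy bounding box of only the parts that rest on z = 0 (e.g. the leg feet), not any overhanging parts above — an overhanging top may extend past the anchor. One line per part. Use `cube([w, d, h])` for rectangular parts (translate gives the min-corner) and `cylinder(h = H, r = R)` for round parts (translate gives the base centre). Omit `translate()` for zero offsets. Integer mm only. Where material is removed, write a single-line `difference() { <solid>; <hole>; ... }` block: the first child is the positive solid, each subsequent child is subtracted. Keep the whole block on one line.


difference() { translate([571, 464, 0]) cylinder(h = 265, r = 164); translate([571, 464, 0]) cylinder(h = 265, r = 57); }


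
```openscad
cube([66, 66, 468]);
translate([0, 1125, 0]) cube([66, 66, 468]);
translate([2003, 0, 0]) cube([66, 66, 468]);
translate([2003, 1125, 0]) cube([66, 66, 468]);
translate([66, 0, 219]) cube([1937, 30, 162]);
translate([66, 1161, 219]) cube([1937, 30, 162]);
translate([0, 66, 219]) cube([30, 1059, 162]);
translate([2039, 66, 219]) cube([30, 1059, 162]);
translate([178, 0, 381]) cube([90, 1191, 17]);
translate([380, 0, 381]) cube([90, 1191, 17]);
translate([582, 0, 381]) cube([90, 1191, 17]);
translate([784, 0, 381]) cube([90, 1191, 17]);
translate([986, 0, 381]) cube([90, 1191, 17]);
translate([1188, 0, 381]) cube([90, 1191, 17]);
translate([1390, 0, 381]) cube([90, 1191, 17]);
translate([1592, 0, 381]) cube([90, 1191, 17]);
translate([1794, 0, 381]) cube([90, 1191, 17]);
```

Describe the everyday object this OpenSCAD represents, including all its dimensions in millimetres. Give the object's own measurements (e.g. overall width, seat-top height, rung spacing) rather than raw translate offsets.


A bed frame 2069 mm long (x) by 1191 mm wide (y). Four 66×66 mm corner posts, 468 mm tall, at the corners of the footprint. Four rails of 30 mm thickness and 162 mm height run between adjacent posts with their undersides at z = 219 mm, their outer faces flush with the outside of the frame (the two x-running rails run between the posts' inner faces; the two y-running rails run between the posts' inner faces). 9 slats, each 90 mm wide (x) and 17 mm thick, lie across the top of the two x-running rails, running the full 1191 mm width of the frame in y; along x they sit between the end posts with a 112 mm gap after the −x posts and between neighbouring slats, leaving 119 mm before the +x posts.


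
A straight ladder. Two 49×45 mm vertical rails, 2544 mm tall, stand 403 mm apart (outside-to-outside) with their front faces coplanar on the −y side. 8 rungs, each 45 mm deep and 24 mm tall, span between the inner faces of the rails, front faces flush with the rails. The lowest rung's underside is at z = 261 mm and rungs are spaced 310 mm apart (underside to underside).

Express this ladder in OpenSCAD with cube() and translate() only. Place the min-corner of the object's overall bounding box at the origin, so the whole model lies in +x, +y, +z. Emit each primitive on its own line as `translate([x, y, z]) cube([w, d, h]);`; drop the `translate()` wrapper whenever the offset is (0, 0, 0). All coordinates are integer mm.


// rung span = 403 - 2*49 = 305
// rung[k] z = 261 + k*310
cube([49, 45, 2544]);
translate([354, 0, 0]) cube([49, 45, 2544]);
translate([49, 0, 261]) cube([305, 45, 24]);
translate([49, 0, 571]) cube([305, 45, 24]);
translate([49, 0, 881]) cube([305, 45, 24]);
translate([49, 0, 1191]) cube([305, 45, 24]);
translate([49, 0, 1501]) cube([305, 45, 24]);
translate([49, 0, 1811]) cube([305, 45, 24]);
translate([49, 0, 2121]) cube([305, 45, 24]);
translate([49, 0, 2431]) cube([305, 45, 24]);


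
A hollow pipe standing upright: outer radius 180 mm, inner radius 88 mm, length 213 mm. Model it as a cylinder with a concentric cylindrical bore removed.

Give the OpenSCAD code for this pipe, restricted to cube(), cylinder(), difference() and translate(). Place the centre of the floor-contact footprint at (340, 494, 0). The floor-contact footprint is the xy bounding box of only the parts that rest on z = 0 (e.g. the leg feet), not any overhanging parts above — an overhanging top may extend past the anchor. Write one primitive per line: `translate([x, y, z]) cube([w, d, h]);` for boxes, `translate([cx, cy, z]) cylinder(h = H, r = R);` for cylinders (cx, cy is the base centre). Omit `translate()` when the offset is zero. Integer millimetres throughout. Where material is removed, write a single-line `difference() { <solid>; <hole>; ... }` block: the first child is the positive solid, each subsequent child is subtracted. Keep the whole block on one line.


difference() { translate([340, 494, 0]) cylinder(h = 213, r = 180); translate([340, 494, 0]) cylinder(h = 213, r = 88); }


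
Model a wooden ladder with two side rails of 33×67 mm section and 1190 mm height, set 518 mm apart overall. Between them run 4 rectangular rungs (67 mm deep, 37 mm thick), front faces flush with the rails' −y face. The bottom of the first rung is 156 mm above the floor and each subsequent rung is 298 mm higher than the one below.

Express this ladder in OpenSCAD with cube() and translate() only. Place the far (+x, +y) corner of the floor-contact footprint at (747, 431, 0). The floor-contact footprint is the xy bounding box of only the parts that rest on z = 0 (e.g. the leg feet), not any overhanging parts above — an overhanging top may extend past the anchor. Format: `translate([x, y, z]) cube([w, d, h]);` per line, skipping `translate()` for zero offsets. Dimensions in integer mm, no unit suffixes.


// rung span = 518 - 2*33 = 452
// rung[k] z = 156 + k*298
translate([229, 364, 0]) cube([33, 67, 1190]);
translate([714, 364, 0]) cube([33, 67, 1190]);
translate([262, 364, 156]) cube([452, 67, 37]);
translate([262, 364, 454]) cube([452, 67, 37]);
translate([262, 364, 752]) cube([452, 67, 37]);
translate([262, 364, 1050]) cube([452, 67, 37]);


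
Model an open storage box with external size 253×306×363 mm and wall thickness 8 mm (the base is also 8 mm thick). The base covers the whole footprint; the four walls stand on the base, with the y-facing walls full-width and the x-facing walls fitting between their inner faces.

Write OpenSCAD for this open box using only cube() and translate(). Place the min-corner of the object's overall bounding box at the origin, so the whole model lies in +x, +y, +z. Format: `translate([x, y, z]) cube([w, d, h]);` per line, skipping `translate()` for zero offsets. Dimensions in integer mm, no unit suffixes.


cube([253, 306, 8]);
translate([0, 0, 8]) cube([253, 8, 355]);
translate([0, 298, 8]) cube([253, 8, 355]);
translate([0, 8, 8]) cube([8, 290, 355]);
translate([245, 8, 8]) cube([8, 290, 355]);


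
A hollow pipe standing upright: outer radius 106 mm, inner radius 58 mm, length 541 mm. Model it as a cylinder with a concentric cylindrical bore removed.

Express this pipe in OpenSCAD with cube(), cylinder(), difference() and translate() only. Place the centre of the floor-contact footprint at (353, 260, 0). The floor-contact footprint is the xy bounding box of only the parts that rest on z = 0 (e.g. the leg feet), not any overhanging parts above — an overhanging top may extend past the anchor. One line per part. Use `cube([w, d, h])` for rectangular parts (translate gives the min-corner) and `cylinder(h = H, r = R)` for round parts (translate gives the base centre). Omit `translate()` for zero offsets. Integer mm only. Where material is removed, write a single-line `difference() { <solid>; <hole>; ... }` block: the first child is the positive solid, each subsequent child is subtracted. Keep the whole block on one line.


difference() { translate([353, 260, 0]) cylinder(h = 541, r = 106); translate([353, 260, 0]) cylinder(h = 541, r = 58); }


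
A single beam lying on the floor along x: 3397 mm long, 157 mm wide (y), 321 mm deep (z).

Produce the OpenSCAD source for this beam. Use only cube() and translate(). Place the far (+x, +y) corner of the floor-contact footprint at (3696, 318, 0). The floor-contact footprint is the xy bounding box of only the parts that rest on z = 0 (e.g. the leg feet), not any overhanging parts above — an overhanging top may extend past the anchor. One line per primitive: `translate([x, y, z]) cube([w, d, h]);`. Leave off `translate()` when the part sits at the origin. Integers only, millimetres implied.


translate([299, 161, 0]) cube([3397, 157, 321]);


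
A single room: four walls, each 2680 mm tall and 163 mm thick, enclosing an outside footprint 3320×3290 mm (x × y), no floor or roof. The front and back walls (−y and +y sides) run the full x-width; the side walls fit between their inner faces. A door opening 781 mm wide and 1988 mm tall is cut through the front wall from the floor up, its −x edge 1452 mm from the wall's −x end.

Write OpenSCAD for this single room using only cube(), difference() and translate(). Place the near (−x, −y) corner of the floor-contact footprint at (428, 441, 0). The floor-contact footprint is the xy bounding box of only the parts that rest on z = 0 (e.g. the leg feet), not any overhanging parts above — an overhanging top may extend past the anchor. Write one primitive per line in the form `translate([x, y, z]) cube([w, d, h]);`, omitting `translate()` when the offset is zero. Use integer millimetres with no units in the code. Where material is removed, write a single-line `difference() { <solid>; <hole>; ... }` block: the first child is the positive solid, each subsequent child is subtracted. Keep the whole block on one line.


difference() { translate([428, 441, 0]) cube([3320, 163, 2680]); translate([1880, 441, 0]) cube([781, 163, 1988]); }
translate([428, 3568, 0]) cube([3320, 163, 2680]);
translate([428, 604, 0]) cube([163, 2964, 2680]);
translate([3585, 604, 0]) cube([163, 2964, 2680]);


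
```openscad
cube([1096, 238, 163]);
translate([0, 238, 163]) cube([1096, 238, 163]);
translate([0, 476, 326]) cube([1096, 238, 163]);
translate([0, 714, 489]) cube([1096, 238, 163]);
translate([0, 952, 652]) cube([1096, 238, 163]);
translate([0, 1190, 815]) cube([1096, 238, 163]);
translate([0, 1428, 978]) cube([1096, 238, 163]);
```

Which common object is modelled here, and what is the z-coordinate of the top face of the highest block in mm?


A staircase. The total rise is 1141 mm.

7 identical blocks, each offset up and back from the previous — a staircase. Each step is 163 mm tall and there are 7 of them, so the total rise is 7 × 163 = 1141 mm.


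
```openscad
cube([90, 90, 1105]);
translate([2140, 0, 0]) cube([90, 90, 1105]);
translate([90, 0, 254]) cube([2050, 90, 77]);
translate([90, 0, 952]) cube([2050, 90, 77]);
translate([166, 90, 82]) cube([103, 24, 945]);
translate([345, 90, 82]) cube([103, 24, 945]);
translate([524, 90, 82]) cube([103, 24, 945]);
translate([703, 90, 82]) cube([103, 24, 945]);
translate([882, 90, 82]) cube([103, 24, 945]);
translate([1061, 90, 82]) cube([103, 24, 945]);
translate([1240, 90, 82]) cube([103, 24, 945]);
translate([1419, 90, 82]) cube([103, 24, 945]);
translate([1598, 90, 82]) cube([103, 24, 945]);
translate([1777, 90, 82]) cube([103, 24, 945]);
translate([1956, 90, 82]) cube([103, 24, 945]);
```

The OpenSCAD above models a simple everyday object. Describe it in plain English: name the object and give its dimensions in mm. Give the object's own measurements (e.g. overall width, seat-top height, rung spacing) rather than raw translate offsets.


A fence section. Two 90×90 mm posts, 1105 mm tall, stand on the floor with a clear span of 2050 mm between their inner faces. Two horizontal rails of 90×77 mm section span the gap between the posts with their undersides at z = 254 mm and z = 952 mm, flush with the posts' −y face. 11 pickets, each 103 mm wide, 24 mm thick and 945 mm tall, are fixed to the +y face of the rails with their bottoms at z = 82 mm, spaced across the span with a 76 mm gap after the −x post and between neighbouring pickets, with 81 mm left before the +x post.


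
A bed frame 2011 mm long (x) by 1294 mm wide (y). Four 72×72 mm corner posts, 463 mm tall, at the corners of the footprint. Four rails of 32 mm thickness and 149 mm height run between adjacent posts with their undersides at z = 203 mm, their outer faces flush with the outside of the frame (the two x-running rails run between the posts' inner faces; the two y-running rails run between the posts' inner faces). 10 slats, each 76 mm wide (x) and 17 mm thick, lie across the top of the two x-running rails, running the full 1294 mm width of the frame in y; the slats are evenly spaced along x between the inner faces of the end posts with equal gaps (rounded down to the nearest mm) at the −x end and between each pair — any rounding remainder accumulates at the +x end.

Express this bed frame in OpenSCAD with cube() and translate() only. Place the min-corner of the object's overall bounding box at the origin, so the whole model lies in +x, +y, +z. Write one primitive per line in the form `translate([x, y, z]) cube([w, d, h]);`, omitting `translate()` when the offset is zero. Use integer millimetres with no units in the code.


// slat z = rail_z + rail_h = 203 + 149 = 352
// slat gap = ⌊(1867 − 10·76) / 11⌋ = 100
cube([72, 72, 463]);
translate([0, 1222, 0]) cube([72, 72, 463]);
translate([1939, 0, 0]) cube([72, 72, 463]);
translate([1939, 1222, 0]) cube([72, 72, 463]);
translate([72, 0, 203]) cube([1867, 32, 149]);
translate([72, 1262, 203]) cube([1867, 32, 149]);
translate([0, 72, 203]) cube([32, 1150, 149]);
translate([1979, 72, 203]) cube([32, 1150, 149]);
translate([172, 0, 352]) cube([76, 1294, 17]);
translate([348, 0, 352]) cube([76, 1294, 17]);
translate([524, 0, 352]) cube([76, 1294, 17]);
translate([700, 0, 352]) cube([76, 1294, 17]);
translate([876, 0, 352]) cube([76, 1294, 17]);
translate([1052, 0, 352]) cube([76, 1294, 17]);
translate([1228, 0, 352]) cube([76, 1294, 17]);
translate([1404, 0, 352]) cube([76, 1294, 17]);
translate([1580, 0, 352]) cube([76, 1294, 17]);
translate([1756, 0, 352]) cube([76, 1294, 17]);


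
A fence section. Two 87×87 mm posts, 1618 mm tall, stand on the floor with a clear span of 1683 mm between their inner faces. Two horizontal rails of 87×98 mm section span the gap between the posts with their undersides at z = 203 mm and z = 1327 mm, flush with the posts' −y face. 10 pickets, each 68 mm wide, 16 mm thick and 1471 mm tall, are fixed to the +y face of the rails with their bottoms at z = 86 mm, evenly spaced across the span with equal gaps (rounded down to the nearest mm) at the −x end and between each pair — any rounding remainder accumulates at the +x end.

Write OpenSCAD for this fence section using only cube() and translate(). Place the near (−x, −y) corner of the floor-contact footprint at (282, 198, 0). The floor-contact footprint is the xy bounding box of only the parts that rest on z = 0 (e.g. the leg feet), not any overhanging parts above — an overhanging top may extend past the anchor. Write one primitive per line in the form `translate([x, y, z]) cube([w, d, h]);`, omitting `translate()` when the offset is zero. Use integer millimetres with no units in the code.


translate([282, 198, 0]) cube([87, 87, 1618]);
translate([2052, 198, 0]) cube([87, 87, 1618]);
translate([369, 198, 203]) cube([1683, 87, 98]);
translate([369, 198, 1327]) cube([1683, 87, 98]);
translate([460, 285, 86]) cube([68, 16, 1471]);
translate([619, 285, 86]) cube([68, 16, 1471]);
translate([778, 285, 86]) cube([68, 16, 1471]);
translate([937, 285, 86]) cube([68, 16, 1471]);
translate([1096, 285, 86]) cube([68, 16, 1471]);
translate([1255, 285, 86]) cube([68, 16, 1471]);
translate([1414, 285, 86]) cube([68, 16, 1471]);
translate([1573, 285, 86]) cube([68, 16, 1471]);
translate([1732, 285, 86]) cube([68, 16, 1471]);
translate([1891, 285, 86]) cube([68, 16, 1471]);


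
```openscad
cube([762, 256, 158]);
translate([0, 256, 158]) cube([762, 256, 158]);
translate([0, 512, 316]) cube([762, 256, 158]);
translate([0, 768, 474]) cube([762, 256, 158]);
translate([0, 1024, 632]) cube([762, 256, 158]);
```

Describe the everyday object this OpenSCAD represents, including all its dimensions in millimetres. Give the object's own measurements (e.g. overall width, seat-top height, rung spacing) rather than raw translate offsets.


A straight staircase of 5 solid steps. Each step is 762 mm wide (x), 256 mm deep (y, the going) and 158 mm tall (the rise). The first step rests on the floor; each subsequent step sits one going further in +y and one rise higher in +z, directly behind and above the previous step with no overlap.


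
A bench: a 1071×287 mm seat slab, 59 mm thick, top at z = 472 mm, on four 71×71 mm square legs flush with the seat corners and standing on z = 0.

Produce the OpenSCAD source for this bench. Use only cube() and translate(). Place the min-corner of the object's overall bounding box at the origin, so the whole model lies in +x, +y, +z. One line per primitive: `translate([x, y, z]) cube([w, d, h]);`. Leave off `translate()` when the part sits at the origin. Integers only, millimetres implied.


// leg_h = 472 − 59 = 413
translate([0, 0, 413]) cube([1071, 287, 59]);
cube([71, 71, 413]);
translate([0, 216, 0]) cube([71, 71, 413]);
translate([1000, 0, 0]) cube([71, 71, 413]);
translate([1000, 216, 0]) cube([71, 71, 413]);


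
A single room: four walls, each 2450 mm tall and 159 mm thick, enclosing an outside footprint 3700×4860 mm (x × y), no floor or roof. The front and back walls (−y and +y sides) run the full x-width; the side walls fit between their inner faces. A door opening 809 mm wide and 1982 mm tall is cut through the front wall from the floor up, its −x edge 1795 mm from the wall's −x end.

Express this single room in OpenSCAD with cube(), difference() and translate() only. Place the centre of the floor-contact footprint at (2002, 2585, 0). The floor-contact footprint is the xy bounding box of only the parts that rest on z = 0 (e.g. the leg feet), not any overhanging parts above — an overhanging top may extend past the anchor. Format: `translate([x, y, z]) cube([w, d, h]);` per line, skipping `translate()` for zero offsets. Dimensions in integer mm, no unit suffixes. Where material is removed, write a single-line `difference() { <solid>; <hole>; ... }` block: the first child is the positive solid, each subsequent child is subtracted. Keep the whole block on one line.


difference() { translate([152, 155, 0]) cube([3700, 159, 2450]); translate([1947, 155, 0]) cube([809, 159, 1982]); }
translate([152, 4856, 0]) cube([3700, 159, 2450]);
translate([152, 314, 0]) cube([159, 4542, 2450]);
translate([3693, 314, 0]) cube([159, 4542, 2450]);


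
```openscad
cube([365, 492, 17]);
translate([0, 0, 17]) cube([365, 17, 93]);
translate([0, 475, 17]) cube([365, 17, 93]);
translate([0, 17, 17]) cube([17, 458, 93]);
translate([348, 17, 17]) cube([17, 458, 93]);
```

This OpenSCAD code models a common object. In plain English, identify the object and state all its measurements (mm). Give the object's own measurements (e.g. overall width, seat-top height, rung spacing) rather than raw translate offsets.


An open-topped rectangular box: outside dimensions 365×492×110 mm, with a uniform wall and base thickness of 17 mm. The base is a full 365×492 slab on the floor; four walls sit on top of the base. The front and back walls (the −y and +y sides) span the full width; the two side walls fit between them.


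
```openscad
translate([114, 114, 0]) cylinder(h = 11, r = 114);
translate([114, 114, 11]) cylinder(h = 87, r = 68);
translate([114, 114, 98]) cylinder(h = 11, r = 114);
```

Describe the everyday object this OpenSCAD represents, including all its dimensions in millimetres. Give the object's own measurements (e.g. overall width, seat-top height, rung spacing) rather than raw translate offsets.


A spool: two coaxial disc flanges of radius 114 mm and thickness 11 mm, joined by a core cylinder of radius 68 mm and height 87 mm. The lower flange rests on z = 0 and the three cylinders share a vertical axis.


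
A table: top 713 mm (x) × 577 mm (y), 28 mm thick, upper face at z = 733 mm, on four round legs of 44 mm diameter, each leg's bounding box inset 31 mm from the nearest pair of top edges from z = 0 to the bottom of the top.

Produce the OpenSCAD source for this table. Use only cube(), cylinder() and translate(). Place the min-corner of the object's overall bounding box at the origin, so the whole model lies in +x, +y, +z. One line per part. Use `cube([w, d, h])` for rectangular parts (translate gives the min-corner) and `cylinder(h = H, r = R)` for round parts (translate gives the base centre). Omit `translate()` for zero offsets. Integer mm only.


// leg_h = 733 - 28 = 705
translate([0, 0, 705]) cube([713, 577, 28]);
translate([53, 53, 0]) cylinder(h = 705, r = 22);
translate([660, 53, 0]) cylinder(h = 705, r = 22);
translate([53, 524, 0]) cylinder(h = 705, r = 22);
translate([660, 524, 0]) cylinder(h = 705, r = 22);


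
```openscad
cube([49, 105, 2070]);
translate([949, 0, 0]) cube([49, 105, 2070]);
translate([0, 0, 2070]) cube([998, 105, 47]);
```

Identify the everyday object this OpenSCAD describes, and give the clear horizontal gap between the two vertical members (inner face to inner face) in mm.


A door frame. The clear opening width is 900 mm.

Two 2070 mm tall posts with a header on top — a door frame. The left jamb is 49 mm wide at x = 0; the right jamb starts at x = 949. The clear opening is 949 − 49 = 900 mm.


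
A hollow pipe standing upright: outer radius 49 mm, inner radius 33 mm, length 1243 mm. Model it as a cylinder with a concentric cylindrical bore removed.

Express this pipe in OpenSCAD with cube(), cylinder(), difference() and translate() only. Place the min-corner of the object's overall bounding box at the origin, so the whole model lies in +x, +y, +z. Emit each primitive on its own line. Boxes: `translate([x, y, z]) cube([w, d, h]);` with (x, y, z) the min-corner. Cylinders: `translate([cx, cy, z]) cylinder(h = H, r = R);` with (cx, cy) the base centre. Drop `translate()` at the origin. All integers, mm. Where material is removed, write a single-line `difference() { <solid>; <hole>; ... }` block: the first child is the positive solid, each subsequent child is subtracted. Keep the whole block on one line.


difference() { translate([49, 49, 0]) cylinder(h = 1243, r = 49); translate([49, 49, 0]) cylinder(h = 1243, r = 33); }


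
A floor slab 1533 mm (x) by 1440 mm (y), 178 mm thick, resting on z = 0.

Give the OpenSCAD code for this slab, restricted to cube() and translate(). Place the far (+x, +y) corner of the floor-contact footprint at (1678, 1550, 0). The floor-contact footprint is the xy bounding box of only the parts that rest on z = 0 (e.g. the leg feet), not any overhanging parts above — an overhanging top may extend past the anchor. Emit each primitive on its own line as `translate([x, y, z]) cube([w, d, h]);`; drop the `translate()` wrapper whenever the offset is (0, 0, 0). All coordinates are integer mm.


translate([145, 110, 0]) cube([1533, 1440, 178]);


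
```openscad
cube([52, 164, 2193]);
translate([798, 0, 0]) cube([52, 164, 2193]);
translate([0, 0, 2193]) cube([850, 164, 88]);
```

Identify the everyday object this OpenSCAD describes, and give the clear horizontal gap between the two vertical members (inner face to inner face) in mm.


A door frame. The clear opening width is 746 mm.

Two 2193 mm tall posts with a header on top — a door frame. The left jamb is 52 mm wide at x = 0; the right jamb starts at x = 798. The clear opening is 798 − 52 = 746 mm.


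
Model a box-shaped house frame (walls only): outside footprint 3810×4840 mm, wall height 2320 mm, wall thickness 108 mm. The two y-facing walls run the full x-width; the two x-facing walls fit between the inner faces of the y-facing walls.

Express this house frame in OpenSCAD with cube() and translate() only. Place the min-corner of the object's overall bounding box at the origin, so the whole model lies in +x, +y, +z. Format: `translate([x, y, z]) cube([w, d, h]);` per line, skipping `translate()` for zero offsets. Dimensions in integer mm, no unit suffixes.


cube([3810, 108, 2320]);
translate([0, 4732, 0]) cube([3810, 108, 2320]);
translate([0, 108, 0]) cube([108, 4624, 2320]);
translate([3702, 108, 0]) cube([108, 4624, 2320]);


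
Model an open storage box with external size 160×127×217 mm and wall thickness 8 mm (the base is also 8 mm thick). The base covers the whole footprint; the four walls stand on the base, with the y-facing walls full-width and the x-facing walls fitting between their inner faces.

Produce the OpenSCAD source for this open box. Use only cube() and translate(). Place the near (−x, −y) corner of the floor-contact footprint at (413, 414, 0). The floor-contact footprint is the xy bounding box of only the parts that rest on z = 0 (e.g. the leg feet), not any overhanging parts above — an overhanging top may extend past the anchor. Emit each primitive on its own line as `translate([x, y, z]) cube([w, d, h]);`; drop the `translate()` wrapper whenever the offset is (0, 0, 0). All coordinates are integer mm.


translate([413, 414, 0]) cube([160, 127, 8]);
translate([413, 414, 8]) cube([160, 8, 209]);
translate([413, 533, 8]) cube([160, 8, 209]);
translate([413, 422, 8]) cube([8, 111, 209]);
translate([565, 422, 8]) cube([8, 111, 209]);


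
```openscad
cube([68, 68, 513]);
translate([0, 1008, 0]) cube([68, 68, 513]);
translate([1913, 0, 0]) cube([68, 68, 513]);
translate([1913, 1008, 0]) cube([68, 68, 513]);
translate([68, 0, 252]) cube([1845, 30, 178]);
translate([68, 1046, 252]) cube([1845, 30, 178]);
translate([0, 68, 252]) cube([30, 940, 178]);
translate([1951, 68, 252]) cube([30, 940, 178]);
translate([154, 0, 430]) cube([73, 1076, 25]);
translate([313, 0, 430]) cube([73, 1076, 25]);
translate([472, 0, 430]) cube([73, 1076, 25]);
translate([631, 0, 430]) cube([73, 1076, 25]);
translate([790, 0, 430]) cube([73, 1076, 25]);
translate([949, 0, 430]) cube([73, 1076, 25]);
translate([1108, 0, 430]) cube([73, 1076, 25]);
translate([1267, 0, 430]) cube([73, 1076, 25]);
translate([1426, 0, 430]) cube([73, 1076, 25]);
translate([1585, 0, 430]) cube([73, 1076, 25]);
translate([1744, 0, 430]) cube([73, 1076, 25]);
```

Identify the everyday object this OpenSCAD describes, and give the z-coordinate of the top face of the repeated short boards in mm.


A bed frame. The slat-top height is 455 mm.

Four posts, four rails, and a row of slats — a bed frame. Slats sit on the rails at z = 252 + 178 = 430; with slat thickness 25, the top is 455 mm.


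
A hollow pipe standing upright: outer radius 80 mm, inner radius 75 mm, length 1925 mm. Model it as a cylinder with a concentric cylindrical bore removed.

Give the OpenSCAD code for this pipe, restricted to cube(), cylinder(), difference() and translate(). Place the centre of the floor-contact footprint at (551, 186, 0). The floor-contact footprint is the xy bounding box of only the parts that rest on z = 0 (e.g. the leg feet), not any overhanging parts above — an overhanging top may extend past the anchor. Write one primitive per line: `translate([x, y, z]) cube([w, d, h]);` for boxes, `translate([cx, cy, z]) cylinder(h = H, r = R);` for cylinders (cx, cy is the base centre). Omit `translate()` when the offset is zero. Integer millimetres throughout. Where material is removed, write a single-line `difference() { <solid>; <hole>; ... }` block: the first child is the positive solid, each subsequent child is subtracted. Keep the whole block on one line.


difference() { translate([551, 186, 0]) cylinder(h = 1925, r = 80); translate([551, 186, 0]) cylinder(h = 1925, r = 75); }


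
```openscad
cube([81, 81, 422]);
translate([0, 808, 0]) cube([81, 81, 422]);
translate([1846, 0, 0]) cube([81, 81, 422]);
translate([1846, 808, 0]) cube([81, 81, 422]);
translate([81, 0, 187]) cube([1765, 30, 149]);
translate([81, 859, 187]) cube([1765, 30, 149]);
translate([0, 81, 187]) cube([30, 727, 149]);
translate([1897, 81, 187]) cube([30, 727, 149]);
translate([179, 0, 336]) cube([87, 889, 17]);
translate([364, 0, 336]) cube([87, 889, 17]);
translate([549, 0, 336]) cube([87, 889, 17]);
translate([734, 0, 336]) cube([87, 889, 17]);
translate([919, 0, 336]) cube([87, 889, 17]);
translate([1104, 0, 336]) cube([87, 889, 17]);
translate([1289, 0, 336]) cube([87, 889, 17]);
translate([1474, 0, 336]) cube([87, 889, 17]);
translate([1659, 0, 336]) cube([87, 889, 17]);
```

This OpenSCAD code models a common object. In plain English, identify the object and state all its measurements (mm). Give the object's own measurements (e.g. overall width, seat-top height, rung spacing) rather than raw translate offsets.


A bed frame 1927 mm long (x) by 889 mm wide (y). Four 81×81 mm corner posts, 422 mm tall, at the corners of the footprint. Four rails of 30 mm thickness and 149 mm height run between adjacent posts with their undersides at z = 187 mm, their outer faces flush with the outside of the frame (the two x-running rails run between the posts' inner faces; the two y-running rails run between the posts' inner faces). 9 slats, each 87 mm wide (x) and 17 mm thick, lie across the top of the two x-running rails, running the full 889 mm width of the frame in y; along x they sit between the end posts with a 98 mm gap after the −x posts and between neighbouring slats, leaving 100 mm before the +x posts.


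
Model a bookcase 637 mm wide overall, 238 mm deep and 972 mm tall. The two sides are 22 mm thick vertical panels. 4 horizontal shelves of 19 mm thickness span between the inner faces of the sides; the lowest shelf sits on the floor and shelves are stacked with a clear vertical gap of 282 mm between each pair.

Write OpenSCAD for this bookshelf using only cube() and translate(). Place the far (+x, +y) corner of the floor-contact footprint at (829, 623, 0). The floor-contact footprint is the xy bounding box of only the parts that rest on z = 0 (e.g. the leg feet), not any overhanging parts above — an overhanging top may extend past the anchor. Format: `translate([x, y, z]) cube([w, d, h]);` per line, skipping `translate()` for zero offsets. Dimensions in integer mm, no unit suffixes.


translate([192, 385, 0]) cube([22, 238, 972]);
translate([807, 385, 0]) cube([22, 238, 972]);
translate([214, 385, 0]) cube([593, 238, 19]);
translate([214, 385, 301]) cube([593, 238, 19]);
translate([214, 385, 602]) cube([593, 238, 19]);
translate([214, 385, 903]) cube([593, 238, 19]);


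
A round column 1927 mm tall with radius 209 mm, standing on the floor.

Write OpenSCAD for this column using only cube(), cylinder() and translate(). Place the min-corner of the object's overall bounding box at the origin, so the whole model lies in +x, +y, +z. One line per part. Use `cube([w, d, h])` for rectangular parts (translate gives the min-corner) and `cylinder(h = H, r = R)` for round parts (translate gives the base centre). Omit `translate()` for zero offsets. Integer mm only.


translate([209, 209, 0]) cylinder(h = 1927, r = 209);


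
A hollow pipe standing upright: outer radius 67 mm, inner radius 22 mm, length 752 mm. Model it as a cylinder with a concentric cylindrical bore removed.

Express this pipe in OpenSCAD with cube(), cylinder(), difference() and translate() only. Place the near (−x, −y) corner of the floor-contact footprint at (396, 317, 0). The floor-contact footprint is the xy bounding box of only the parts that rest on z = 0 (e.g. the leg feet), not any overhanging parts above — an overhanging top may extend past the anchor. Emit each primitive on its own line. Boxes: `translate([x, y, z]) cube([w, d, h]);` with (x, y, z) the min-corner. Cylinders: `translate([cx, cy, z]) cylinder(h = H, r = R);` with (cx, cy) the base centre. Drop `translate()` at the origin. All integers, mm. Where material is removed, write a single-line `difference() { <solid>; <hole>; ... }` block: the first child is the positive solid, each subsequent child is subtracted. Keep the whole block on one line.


difference() { translate([463, 384, 0]) cylinder(h = 752, r = 67); translate([463, 384, 0]) cylinder(h = 752, r = 22); }


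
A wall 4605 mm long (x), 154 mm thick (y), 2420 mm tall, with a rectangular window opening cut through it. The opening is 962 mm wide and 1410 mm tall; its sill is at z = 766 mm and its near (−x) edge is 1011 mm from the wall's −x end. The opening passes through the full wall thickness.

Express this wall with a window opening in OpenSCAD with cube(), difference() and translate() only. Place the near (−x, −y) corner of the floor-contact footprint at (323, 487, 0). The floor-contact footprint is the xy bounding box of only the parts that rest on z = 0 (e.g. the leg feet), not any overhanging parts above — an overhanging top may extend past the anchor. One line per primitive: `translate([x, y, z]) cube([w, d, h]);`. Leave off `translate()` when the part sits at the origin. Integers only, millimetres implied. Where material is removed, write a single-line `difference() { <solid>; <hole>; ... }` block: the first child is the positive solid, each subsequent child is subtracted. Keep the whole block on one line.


difference() { translate([323, 487, 0]) cube([4605, 154, 2420]); translate([1334, 487, 766]) cube([962, 154, 1410]); }


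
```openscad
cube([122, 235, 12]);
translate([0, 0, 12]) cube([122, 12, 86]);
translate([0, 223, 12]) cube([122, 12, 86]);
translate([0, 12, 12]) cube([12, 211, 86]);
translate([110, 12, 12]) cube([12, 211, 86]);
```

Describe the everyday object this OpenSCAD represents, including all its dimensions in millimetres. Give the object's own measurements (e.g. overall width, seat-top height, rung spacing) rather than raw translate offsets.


An open-topped rectangular box: outside dimensions 122×235×98 mm, with a uniform wall and base thickness of 12 mm. The base is a full 122×235 slab on the floor; four walls sit on top of the base. The front and back walls (the −y and +y sides) span the full width; the two side walls fit between them.


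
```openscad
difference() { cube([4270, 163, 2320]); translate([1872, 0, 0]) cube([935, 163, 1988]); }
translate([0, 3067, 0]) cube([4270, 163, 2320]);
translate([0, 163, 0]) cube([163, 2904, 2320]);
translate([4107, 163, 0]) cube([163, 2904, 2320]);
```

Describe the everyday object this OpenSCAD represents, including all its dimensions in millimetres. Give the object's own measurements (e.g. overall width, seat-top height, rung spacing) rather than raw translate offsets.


A single room: four walls, each 2320 mm tall and 163 mm thick, enclosing an outside footprint 4270×3230 mm (x × y), no floor or roof. The front and back walls (−y and +y sides) run the full x-width; the side walls fit between their inner faces. A door opening 935 mm wide and 1988 mm tall is cut through the front wall from the floor up, its −x edge 1872 mm from the wall's −x end.


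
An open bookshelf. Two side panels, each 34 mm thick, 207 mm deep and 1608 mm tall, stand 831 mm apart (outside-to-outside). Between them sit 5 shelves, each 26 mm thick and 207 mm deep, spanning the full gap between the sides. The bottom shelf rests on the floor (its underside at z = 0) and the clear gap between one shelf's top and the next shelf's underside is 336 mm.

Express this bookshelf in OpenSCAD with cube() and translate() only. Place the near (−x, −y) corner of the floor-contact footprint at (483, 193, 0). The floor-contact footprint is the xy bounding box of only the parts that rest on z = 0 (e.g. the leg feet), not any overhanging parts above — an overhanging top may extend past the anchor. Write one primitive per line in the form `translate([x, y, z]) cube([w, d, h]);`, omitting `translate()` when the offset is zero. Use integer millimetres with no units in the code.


translate([483, 193, 0]) cube([34, 207, 1608]);
translate([1280, 193, 0]) cube([34, 207, 1608]);
translate([517, 193, 0]) cube([763, 207, 26]);
translate([517, 193, 362]) cube([763, 207, 26]);
translate([517, 193, 724]) cube([763, 207, 26]);
translate([517, 193, 1086]) cube([763, 207, 26]);
translate([517, 193, 1448]) cube([763, 207, 26]);


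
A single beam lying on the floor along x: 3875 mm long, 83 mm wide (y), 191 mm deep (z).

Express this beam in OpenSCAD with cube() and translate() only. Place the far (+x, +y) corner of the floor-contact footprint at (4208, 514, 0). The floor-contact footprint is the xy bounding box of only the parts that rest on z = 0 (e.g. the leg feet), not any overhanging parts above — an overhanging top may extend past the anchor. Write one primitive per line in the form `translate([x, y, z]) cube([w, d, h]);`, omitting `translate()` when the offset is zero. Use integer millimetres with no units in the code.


translate([333, 431, 0]) cube([3875, 83, 191]);


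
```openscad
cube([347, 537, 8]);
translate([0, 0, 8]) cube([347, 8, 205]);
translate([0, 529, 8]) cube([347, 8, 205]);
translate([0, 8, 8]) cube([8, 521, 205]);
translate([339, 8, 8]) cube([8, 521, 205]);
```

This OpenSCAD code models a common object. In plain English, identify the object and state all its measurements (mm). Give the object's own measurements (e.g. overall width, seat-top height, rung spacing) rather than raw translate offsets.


An open-topped rectangular box: outside dimensions 347×537×213 mm, with a uniform wall and base thickness of 8 mm. The base is a full 347×537 slab on the floor; four walls sit on top of the base. The front and back walls (the −y and +y sides) span the full width; the two side walls fit between them.
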